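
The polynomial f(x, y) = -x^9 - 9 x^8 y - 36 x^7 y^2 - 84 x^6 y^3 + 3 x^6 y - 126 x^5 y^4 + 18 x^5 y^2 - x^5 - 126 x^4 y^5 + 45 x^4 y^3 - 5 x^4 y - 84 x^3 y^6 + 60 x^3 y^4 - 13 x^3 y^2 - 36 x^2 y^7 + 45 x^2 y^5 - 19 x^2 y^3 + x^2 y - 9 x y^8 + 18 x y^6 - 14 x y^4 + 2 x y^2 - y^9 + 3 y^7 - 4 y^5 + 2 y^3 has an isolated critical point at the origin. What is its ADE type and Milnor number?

The Hessian of f at 0 has rank 0. Corank 2; j^3 = y*(x^2 + 2*x*y + 2*y^2) splits into three distinct lines over C (the quadratic factor has nonzero discriminant), so D_4.

Type D_4, Milnor number mu = 4.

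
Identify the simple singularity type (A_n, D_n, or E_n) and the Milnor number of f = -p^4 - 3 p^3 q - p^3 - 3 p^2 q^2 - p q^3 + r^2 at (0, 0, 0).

Type E_7, Milnor number mu = 7.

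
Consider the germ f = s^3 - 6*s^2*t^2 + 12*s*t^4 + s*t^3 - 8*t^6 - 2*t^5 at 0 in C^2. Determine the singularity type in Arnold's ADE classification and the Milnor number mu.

Type E_7, Milnor number mu = 7.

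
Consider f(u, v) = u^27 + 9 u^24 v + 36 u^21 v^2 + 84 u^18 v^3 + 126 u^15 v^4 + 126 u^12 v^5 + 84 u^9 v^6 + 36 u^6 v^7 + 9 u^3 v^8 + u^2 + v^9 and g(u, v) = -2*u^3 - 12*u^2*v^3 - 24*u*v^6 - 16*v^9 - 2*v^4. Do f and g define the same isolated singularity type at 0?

The Hessian of f at 0 has rank 1. Corank 1: A-series; mu = 8 gives A_8. The Hessian of g at 0 has rank 0. Corank 2; j^3 = -2*u^3 is a perfect cube, so E-series; the 4-jet and mu = 6 give E_6. f is A_8 but g is E_6, hence not right-equivalent.

No.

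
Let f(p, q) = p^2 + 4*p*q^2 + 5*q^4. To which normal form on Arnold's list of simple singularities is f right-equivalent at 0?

A_3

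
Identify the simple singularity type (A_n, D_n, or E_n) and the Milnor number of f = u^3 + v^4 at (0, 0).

The Hessian of f at 0 has rank 0. Corank 2; j^3 = u^3 is a perfect cube, so E-series; the 4-jet and mu = 6 give E_6.

Type E6, Milnor number mu = 6.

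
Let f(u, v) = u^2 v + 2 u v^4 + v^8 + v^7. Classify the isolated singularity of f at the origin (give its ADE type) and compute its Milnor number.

The Hessian of f at 0 is [[0, 0], [0, 0]] with rank 0, so corank 2. A Groebner basis of the Jacobian ideal J(f) in C{u,v} is {u^2*v^2, 8*u^2*v + u^2 + u*v^3, u*v + v^4, u^3}; counting standard monomials gives mu = 9. Corank 2; j^3 = u^2*v has shape L^2 M (L != M), so D-series; mu = 9 gives D_9.

Type D_{9}, Milnor number mu = 9.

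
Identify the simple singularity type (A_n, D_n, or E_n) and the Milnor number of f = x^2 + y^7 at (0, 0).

Type A6, Milnor number mu = 6.

The Hessian of f at 0 has rank 1. Corank 1: A-series; mu = 6 gives A_6.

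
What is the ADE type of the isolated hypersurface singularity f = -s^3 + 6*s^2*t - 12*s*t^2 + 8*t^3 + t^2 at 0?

A2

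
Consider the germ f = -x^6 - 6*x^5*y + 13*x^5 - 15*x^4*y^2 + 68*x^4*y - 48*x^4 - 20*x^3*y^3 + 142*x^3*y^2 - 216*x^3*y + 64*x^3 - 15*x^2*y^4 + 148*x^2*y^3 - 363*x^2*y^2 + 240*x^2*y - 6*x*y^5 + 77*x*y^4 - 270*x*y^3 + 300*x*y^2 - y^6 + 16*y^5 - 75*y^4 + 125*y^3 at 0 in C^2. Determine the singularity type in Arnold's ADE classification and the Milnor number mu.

Type E_{8}, Milnor number mu = 8.

The Hessian of f at 0 has rank 0. Corank 2; j^3 = (4*x + 5*y)^3 is a perfect cube, so E-series; the 5-jet and mu = 8 give E_8.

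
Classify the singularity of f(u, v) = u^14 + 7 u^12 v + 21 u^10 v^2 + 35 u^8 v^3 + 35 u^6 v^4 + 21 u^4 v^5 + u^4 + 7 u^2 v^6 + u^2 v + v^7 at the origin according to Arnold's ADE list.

The Hessian of f at 0 is [[0, 0], [0, 0]] with rank 0, so corank 2. A Groebner basis of the Jacobian ideal J(f) in C{u,v} is {u^2/7 + v^6, u^3, u*v}; counting standard monomials gives mu = 8. Corank 2; j^3 = u^2*v has shape L^2 M (L != M), so D-series; mu = 8 gives D_8.

D8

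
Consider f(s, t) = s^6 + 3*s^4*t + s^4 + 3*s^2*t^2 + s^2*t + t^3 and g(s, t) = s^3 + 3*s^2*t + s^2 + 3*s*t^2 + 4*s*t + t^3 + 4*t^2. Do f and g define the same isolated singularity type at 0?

No.

The Hessian of f at 0 is [[0, 0], [0, 0]] with rank 0, so corank 2. A Groebner basis of the Jacobian ideal J(f) in C{s,t} is {t^3, s^2 + 3*t^2, s*t}; counting standard monomials gives mu = 4. Corank 2; j^3 = t*(s^2 + t^2) splits into three distinct lines over C (the quadratic factor has nonzero discriminant), so D_4. The Hessian of g at 0 is [[2, 4], [4, 8]] with rank 1, so corank 1. A Groebner basis of the Jacobian ideal J(g) in C{s,t} is {t^2, s + 2*t}; counting standard monomials gives mu = 2. Corank 1: A-series; mu = 2 gives A_2. f is D_4 but g is A_2, hence not right-equivalent.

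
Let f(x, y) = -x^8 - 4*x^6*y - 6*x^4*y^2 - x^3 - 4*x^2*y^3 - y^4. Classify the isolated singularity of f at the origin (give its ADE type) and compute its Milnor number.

Type E_{6}, Milnor number mu = 6.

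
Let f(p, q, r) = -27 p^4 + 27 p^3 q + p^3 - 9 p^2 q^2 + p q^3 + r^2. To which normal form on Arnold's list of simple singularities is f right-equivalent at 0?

The Hessian of f at 0 has rank 1. Corank 2; j^3 = p^3 is a perfect cube, so E-series; the 4-jet and mu = 7 give E_7.

E_{7}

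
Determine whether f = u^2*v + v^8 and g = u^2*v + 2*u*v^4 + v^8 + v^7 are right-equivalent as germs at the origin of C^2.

Yes.

The Hessian of f at 0 has rank 0. Corank 2; j^3 = u^2*v has shape L^2 M (L != M), so D-series; mu = 9 gives D_9. The Hessian of g at 0 has rank 0. Corank 2; j^3 = u^2*v has shape L^2 M (L != M), so D-series; mu = 9 gives D_9. Both have type D_9, hence right-equivalent.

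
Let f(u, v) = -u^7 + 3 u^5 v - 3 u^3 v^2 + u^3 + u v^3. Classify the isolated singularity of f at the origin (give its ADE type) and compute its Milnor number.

Type E_7, Milnor number mu = 7.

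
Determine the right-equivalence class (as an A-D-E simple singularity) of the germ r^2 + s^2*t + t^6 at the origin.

D_7

The Hessian of f at 0 has rank 1. Corank 2; j^3 = s^2*t has shape L^2 M (L != M), so D-series; mu = 7 gives D_7.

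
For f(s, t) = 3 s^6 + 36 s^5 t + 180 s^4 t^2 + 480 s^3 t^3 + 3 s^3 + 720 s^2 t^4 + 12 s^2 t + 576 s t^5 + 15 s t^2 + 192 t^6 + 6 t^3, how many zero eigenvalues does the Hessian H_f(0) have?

2

Hessian at 0 has rank 0.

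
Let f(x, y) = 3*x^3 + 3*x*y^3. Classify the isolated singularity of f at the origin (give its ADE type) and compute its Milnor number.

Type E_{7}, Milnor number mu = 7.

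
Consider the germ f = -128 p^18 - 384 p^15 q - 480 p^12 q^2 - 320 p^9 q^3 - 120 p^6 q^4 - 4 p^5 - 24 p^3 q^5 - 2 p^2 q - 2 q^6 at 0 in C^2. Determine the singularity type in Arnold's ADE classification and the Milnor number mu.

The Hessian of f at 0 is [[0, 0], [0, 0]] with rank 0, so corank 2. A Groebner basis of the Jacobian ideal J(f) in C{p,q} is {p^2/6 + q^5, p^3, p*q}; counting standard monomials gives mu = 7. Corank 2; j^3 = -2*p^2*q has shape L^2 M (L != M), so D-series; mu = 7 gives D_7.

Type D7, Milnor number mu = 7.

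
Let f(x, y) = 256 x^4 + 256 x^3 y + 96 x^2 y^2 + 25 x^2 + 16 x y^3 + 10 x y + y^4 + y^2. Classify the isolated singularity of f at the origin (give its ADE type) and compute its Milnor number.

Type A_3, Milnor number mu = 3.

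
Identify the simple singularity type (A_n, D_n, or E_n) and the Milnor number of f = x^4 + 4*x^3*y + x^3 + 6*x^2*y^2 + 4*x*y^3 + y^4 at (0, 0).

Type E6, Milnor number mu = 6.

The Hessian of f at 0 has rank 0. Corank 2; j^3 = x^3 is a perfect cube, so E-series; the 4-jet and mu = 6 give E_6.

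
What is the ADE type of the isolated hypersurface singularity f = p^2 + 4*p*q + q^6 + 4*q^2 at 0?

The Hessian of f at 0 has rank 1. Corank 1: A-series; mu = 5 gives A_5.

A_5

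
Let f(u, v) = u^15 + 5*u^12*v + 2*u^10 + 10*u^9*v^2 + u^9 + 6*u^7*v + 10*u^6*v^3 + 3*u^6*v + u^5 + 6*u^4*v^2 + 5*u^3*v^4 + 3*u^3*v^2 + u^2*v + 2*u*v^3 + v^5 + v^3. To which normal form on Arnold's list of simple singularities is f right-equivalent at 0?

The Hessian of f at 0 has rank 0. Corank 2; j^3 = v*(u^2 + v^2) splits into three distinct lines over C (the quadratic factor has nonzero discriminant), so D_4.

D4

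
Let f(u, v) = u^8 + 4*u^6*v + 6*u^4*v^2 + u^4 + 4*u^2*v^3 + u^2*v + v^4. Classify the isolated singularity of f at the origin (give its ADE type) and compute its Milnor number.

Type D_5, Milnor number mu = 5.

The Hessian of f at 0 is [[0, 0], [0, 0]] with rank 0, so corank 2. A Groebner basis of the Jacobian ideal J(f) in C{u,v} is {u^3, u^2/4 + v^3, u*v}; counting standard monomials gives mu = 5. Corank 2; j^3 = u^2*v has shape L^2 M (L != M), so D-series; mu = 5 gives D_5.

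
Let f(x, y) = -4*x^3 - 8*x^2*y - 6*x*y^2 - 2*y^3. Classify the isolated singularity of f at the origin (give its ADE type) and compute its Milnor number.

Type D4, Milnor number mu = 4.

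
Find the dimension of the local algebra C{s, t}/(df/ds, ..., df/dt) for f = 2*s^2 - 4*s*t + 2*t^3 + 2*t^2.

2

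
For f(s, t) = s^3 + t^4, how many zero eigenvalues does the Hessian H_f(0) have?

2

Hessian at 0 has rank 0.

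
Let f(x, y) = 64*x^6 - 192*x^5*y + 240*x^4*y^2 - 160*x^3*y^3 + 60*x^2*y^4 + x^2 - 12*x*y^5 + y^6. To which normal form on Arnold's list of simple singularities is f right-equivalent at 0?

The Hessian of f at 0 is [[2, 0], [0, 0]] with rank 1, so corank 1. A Groebner basis of the Jacobian ideal J(f) in C{x,y} is {y^5, x}; counting standard monomials gives mu = 5. Corank 1: A-series; mu = 5 gives A_5.

A_{5}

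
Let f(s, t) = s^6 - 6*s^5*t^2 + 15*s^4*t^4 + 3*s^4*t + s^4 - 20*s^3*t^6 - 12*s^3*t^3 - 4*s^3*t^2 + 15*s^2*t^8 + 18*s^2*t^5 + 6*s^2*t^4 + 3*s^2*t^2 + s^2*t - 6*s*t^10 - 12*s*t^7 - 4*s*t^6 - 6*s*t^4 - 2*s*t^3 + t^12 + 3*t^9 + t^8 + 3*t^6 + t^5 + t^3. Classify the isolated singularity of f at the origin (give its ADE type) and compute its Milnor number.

The Hessian of f at 0 has rank 0. Corank 2; j^3 = t*(s^2 + t^2) splits into three distinct lines over C (the quadratic factor has nonzero discriminant), so D_4.

Type D_4, Milnor number mu = 4.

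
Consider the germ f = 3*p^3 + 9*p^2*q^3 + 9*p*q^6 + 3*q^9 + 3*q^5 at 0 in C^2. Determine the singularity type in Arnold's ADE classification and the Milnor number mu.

Type E8, Milnor number mu = 8.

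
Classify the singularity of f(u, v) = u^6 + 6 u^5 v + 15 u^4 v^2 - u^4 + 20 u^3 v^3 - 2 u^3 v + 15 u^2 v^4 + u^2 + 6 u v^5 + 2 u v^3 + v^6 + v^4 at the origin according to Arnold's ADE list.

A_3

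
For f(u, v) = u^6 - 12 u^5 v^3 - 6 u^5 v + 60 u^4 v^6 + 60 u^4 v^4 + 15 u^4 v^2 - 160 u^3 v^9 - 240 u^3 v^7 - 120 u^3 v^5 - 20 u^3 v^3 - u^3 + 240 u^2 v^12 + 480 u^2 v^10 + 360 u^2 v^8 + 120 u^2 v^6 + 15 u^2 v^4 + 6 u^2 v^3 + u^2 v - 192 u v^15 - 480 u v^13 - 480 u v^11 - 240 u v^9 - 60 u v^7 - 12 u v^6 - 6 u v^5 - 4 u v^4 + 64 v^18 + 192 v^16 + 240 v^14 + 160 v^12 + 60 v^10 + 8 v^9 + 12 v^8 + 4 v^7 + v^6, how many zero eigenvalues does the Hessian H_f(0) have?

2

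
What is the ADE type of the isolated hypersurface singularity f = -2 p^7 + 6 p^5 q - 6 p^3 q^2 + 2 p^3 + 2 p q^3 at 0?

E_7

The Hessian of f at 0 is [[0, 0], [0, 0]] with rank 0, so corank 2. A Groebner basis of the Jacobian ideal J(f) in C{p,q} is {p^3, p*q^2, 3*p^2 + q^3}; counting standard monomials gives mu = 7. Corank 2; j^3 = 2*p^3 is a perfect cube, so E-series; the 4-jet and mu = 7 give E_7.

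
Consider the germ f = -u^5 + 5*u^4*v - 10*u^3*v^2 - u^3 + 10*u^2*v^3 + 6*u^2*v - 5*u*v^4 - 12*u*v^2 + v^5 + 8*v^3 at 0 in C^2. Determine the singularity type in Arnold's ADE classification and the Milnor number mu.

The Hessian of f at 0 has rank 0. Corank 2; j^3 = -(u - 2*v)^3 is a perfect cube, so E-series; the 5-jet and mu = 8 give E_8.

Type E8, Milnor number mu = 8.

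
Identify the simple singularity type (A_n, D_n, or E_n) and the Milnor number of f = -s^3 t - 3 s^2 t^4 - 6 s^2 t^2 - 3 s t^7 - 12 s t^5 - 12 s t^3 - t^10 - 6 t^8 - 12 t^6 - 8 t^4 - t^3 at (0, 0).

Type E7, Milnor number mu = 7.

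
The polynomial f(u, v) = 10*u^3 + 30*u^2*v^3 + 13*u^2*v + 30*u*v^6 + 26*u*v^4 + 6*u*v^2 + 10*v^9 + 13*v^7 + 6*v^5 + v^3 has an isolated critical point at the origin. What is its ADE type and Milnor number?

Type D_{4}, Milnor number mu = 4.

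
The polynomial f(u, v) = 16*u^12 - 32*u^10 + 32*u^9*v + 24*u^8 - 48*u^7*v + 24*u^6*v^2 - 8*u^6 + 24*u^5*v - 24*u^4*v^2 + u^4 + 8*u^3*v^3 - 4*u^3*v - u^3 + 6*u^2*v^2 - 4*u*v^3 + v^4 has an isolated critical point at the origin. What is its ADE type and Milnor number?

Type E6, Milnor number mu = 6.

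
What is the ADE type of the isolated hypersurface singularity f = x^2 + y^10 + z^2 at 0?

A_{9}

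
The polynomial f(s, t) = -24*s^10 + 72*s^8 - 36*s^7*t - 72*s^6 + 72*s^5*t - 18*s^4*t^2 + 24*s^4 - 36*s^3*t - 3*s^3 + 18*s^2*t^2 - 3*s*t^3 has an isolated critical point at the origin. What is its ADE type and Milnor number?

The Hessian of f at 0 has rank 0. Corank 2; j^3 = -3*s^3 is a perfect cube, so E-series; the 4-jet and mu = 7 give E_7.

Type E_7, Milnor number mu = 7.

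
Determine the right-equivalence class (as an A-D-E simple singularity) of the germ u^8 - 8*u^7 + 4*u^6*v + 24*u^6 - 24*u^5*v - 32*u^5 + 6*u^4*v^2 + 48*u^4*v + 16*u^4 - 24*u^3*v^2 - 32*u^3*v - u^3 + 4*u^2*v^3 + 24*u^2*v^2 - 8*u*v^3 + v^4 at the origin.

E6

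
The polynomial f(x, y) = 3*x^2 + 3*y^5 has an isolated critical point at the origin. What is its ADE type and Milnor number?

The Hessian of f at 0 has rank 1. Corank 1: A-series; mu = 4 gives A_4.

Type A_{4}, Milnor number mu = 4.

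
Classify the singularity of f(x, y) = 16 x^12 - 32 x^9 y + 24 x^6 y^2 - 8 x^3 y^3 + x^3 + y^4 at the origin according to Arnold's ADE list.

E_{6}

The Hessian of f at 0 has rank 0. Corank 2; j^3 = x^3 is a perfect cube, so E-series; the 4-jet and mu = 6 give E_6.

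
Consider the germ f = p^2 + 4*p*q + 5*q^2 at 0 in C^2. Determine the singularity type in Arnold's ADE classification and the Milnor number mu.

The Hessian of f at 0 has rank 2. Corank 0: nondegenerate Morse point, so A_1.

Type A1, Milnor number mu = 1.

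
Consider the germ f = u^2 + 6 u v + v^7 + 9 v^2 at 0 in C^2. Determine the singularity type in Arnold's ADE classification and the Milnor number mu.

Type A_{6}, Milnor number mu = 6.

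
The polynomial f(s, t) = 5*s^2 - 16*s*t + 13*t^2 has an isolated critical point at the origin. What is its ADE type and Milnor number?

Type A1, Milnor number mu = 1.

The Hessian of f at 0 has rank 2. Corank 0: nondegenerate Morse point, so A_1.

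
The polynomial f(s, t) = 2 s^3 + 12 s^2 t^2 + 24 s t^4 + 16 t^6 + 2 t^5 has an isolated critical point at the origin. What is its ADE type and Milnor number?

Type E8, Milnor number mu = 8.

The Hessian of f at 0 has rank 0. Corank 2; j^3 = 2*s^3 is a perfect cube, so E-series; the 5-jet and mu = 8 give E_8.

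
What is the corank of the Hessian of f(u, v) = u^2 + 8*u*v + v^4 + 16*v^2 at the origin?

1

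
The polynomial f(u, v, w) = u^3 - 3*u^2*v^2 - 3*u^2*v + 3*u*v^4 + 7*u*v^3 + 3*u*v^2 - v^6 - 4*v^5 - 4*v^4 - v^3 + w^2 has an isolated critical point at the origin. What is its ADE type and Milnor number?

The Hessian of f at 0 is [[0, 0, 0], [0, 0, 0], [0, 0, 2]] with rank 1, so corank 2. A Groebner basis of the Jacobian ideal J(f) in C{u,v,w} is {-u^2 + 2*u*v + v^4 - v^3/3 - v^2, u^3 - 2*u^2 + 4*u*v - 5*v^3/3 - 2*v^2, u^2*v - 5*u^2/3 + 10*u*v/3 - 14*v^3/9 - 5*v^2/3, -u^2 + u*v^2 + 2*u*v - 4*v^3/3 - v^2, w}; counting standard monomials gives mu = 7. Corank 2; j^3 = (u - v)^3 is a perfect cube, so E-series; the 4-jet and mu = 7 give E_7.

Type E_7, Milnor number mu = 7.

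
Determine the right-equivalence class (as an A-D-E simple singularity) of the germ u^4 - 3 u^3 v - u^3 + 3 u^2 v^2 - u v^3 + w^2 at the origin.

E_{7}

The Hessian of f at 0 is [[0, 0, 0], [0, 0, 0], [0, 0, 2]] with rank 1, so corank 2. A Groebner basis of the Jacobian ideal J(f) in C{u,v,w} is {3*u^2 + v^4 + v^3, u^3, u^2*v - u^2 - v^3/3, -2*u^2 + u*v^2 - 2*v^3/3, w}; counting standard monomials gives mu = 7. Corank 2; j^3 = -u^3 is a perfect cube, so E-series; the 4-jet and mu = 7 give E_7.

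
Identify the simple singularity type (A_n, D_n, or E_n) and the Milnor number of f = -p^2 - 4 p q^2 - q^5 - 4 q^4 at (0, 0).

The Hessian of f at 0 has rank 1. Corank 1: A-series; mu = 4 gives A_4.

Type A4, Milnor number mu = 4.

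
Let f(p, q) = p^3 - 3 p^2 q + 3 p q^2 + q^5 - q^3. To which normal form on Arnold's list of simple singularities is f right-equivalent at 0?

E8

The Hessian of f at 0 is [[0, 0], [0, 0]] with rank 0, so corank 2. A Groebner basis of the Jacobian ideal J(f) in C{p,q} is {q^4, p^2 - 2*p*q + q^2}; counting standard monomials gives mu = 8. Corank 2; j^3 = (p - q)^3 is a perfect cube, so E-series; the 5-jet and mu = 8 give E_8.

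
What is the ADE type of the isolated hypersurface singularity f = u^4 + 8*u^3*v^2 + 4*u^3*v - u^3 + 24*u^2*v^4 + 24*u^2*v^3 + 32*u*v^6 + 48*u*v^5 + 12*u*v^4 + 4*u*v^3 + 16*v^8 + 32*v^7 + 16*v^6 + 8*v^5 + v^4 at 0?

The Hessian of f at 0 is [[0, 0], [0, 0]] with rank 0, so corank 2. A Groebner basis of the Jacobian ideal J(f) in C{u,v} is {u^3, u^2*v, u^2/4 + u*v^2, -3*u^2/4 + v^3}; counting standard monomials gives mu = 6. Corank 2; j^3 = -u^3 is a perfect cube, so E-series; the 4-jet and mu = 6 give E_6.

E_{6}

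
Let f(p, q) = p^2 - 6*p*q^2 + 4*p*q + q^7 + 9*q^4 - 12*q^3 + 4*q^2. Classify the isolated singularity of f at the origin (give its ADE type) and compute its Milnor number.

The Hessian of f at 0 is [[2, 4], [4, 8]] with rank 1, so corank 1. A Groebner basis of the Jacobian ideal J(f) in C{p,q} is {p^3 + 6*p^2*q + 4*p^2 + 32*p*q/3 + 16*p/9 + 32*q/9, -p/3 + q^2 - 2*q/3}; counting standard monomials gives mu = 6. Corank 1: A-series; mu = 6 gives A_6.

Type A_{6}, Milnor number mu = 6.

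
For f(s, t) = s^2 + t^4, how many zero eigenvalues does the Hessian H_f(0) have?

1

The Hessian at 0 is [[2, 0], [0, 0]] of rank 1; hence corank 1.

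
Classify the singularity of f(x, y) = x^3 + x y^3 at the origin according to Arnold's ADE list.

The Hessian of f at 0 is [[0, 0], [0, 0]] with rank 0, so corank 2. A Groebner basis of the Jacobian ideal J(f) in C{x,y} is {x^3, x*y^2, 3*x^2 + y^3}; counting standard monomials gives mu = 7. Corank 2; j^3 = x^3 is a perfect cube, so E-series; the 4-jet and mu = 7 give E_7.

E_7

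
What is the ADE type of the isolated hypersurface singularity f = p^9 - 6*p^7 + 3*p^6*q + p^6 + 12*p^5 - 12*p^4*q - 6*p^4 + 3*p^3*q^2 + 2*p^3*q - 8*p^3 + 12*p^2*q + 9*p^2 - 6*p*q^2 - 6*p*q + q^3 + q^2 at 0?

A_2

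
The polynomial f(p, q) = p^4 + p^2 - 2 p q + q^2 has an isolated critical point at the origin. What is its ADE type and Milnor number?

Type A_3, Milnor number mu = 3.

The Hessian of f at 0 has rank 1. Corank 1: A-series; mu = 3 gives A_3.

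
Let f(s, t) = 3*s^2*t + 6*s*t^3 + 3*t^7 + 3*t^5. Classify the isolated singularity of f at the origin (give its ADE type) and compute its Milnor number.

The Hessian of f at 0 is [[0, 0], [0, 0]] with rank 0, so corank 2. A Groebner basis of the Jacobian ideal J(f) in C{s,t} is {s^2*t^2 + s^2/7 + s*t^2/7, s^3 - s^2/7 - s*t^2/7, s*t + t^3}; counting standard monomials gives mu = 8. Corank 2; j^3 = 3*s^2*t has shape L^2 M (L != M), so D-series; mu = 8 gives D_8.

Type D_{8}, Milnor number mu = 8.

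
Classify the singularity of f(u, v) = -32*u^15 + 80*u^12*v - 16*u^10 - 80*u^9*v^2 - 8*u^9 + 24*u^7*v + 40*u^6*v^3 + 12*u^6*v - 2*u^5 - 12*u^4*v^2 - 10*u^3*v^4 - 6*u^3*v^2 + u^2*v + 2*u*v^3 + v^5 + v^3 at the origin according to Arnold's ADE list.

D4

The Hessian of f at 0 has rank 0. Corank 2; j^3 = v*(u^2 + v^2) splits into three distinct lines over C (the quadratic factor has nonzero discriminant), so D_4.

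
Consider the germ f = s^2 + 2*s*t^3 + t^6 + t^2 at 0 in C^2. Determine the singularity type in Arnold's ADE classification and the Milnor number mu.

Type A_{1}, Milnor number mu = 1.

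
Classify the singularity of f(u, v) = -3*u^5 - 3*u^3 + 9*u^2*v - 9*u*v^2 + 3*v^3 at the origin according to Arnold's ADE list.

E_8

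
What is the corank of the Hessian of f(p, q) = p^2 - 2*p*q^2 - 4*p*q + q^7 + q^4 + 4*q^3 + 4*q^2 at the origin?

The Hessian at 0 is [[2, -4], [-4, 8]] of rank 1; hence corank 1.

1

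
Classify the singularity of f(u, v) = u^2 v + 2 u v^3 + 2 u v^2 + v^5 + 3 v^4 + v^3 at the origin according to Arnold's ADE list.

The Hessian of f at 0 is [[0, 0], [0, 0]] with rank 0, so corank 2. A Groebner basis of the Jacobian ideal J(f) in C{u,v} is {u*v^2 - u*v - v^2, u*v + v^3 + v^2, u^2 - 2*u*v - 3*v^2}; counting standard monomials gives mu = 5. Corank 2; j^3 = v*(u + v)^2 has shape L^2 M (L != M), so D-series; mu = 5 gives D_5.

D5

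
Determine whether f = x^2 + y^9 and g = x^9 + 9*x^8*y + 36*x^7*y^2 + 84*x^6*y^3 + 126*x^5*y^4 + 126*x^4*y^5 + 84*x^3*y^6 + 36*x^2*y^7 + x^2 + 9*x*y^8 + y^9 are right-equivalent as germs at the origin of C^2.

The Hessian of f at 0 is [[2, 0], [0, 0]] with rank 1, so corank 1. A Groebner basis of the Jacobian ideal J(f) in C{x,y} is {y^8, x}; counting standard monomials gives mu = 8. Corank 1: A-series; mu = 8 gives A_8. The Hessian of g at 0 is [[2, 0], [0, 0]] with rank 1, so corank 1. A Groebner basis of the Jacobian ideal J(g) in C{x,y} is {y^8, x}; counting standard monomials gives mu = 8. Corank 1: A-series; mu = 8 gives A_8. Both have type A_8, hence right-equivalent.

Yes.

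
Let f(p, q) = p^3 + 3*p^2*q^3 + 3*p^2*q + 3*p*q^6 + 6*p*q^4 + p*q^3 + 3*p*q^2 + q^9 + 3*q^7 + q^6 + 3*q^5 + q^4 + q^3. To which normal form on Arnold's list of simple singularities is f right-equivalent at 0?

E7

The Hessian of f at 0 has rank 0. Corank 2; j^3 = (p + q)^3 is a perfect cube, so E-series; the 4-jet and mu = 7 give E_7.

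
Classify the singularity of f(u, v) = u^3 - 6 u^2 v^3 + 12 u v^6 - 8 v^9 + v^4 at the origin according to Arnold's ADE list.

The Hessian of f at 0 has rank 0. Corank 2; j^3 = u^3 is a perfect cube, so E-series; the 4-jet and mu = 6 give E_6.

E_{6}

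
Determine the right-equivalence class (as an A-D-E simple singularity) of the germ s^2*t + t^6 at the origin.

The Hessian of f at 0 is [[0, 0], [0, 0]] with rank 0, so corank 2. A Groebner basis of the Jacobian ideal J(f) in C{s,t} is {s^2/6 + t^5, s^3, s*t}; counting standard monomials gives mu = 7. Corank 2; j^3 = s^2*t has shape L^2 M (L != M), so D-series; mu = 7 gives D_7.

D_{7}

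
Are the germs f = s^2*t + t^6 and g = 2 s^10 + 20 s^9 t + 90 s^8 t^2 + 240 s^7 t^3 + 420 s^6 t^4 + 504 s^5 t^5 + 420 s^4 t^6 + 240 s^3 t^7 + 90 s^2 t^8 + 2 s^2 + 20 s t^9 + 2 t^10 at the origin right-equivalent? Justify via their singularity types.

No.

The Hessian of f at 0 has rank 0. Corank 2; j^3 = s^2*t has shape L^2 M (L != M), so D-series; mu = 7 gives D_7. The Hessian of g at 0 has rank 1. Corank 1: A-series; mu = 9 gives A_9. f is D_7 but g is A_9, hence not right-equivalent.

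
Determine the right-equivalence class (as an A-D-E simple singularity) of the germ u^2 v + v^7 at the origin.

D_8

The Hessian of f at 0 has rank 0. Corank 2; j^3 = u^2*v has shape L^2 M (L != M), so D-series; mu = 8 gives D_8.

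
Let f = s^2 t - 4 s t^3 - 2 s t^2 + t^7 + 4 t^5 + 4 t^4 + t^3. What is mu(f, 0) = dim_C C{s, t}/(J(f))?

8

The Hessian of f at 0 has rank 0. Corank 2; j^3 = t*(s - t)^2 has shape L^2 M (L != M), so D-series; mu = 8 gives D_8.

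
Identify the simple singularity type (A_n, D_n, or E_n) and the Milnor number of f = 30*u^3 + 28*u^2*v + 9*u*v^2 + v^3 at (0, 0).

Type D_4, Milnor number mu = 4.

The Hessian of f at 0 is [[0, 0], [0, 0]] with rank 0, so corank 2. A Groebner basis of the Jacobian ideal J(f) in C{u,v} is {v^3, u^2 - 3*v^2/26, u*v + 9*v^2/26}; counting standard monomials gives mu = 4. Corank 2; j^3 = (3*u + v)*(10*u^2 + 6*u*v + v^2) splits into three distinct lines over C (the quadratic factor has nonzero discriminant), so D_4.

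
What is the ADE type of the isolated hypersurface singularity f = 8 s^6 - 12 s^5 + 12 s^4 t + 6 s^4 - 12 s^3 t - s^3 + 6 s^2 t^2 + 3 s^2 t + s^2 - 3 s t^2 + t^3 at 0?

A2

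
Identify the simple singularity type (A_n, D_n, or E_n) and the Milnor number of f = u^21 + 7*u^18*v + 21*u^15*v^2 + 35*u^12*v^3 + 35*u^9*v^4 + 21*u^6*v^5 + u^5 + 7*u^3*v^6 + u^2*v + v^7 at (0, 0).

The Hessian of f at 0 is [[0, 0], [0, 0]] with rank 0, so corank 2. A Groebner basis of the Jacobian ideal J(f) in C{u,v} is {u^2/7 + v^6, u^3, u*v}; counting standard monomials gives mu = 8. Corank 2; j^3 = u^2*v has shape L^2 M (L != M), so D-series; mu = 8 gives D_8.

Type D_{8}, Milnor number mu = 8.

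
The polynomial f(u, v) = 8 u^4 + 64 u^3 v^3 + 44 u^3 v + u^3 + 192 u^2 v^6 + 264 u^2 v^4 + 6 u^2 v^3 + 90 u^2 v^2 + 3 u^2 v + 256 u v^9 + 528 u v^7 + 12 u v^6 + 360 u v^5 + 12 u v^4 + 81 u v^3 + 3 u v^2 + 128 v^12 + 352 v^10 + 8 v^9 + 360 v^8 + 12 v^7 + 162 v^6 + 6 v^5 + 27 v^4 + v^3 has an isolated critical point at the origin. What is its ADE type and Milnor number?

The Hessian of f at 0 is [[0, 0], [0, 0]] with rank 0, so corank 2. A Groebner basis of the Jacobian ideal J(f) in C{u,v} is {3*u^2/4 + 3*u*v/2 + v^4 + v^3/4 + 3*v^2/4, u^3 + 15*u^2/4 + 15*u*v/2 + 9*v^3/4 + 15*v^2/4, u^2*v - 9*u^2/4 - 9*u*v/2 - 7*v^3/4 - 9*v^2/4, u^2 + u*v^2 + 2*u*v + 4*v^3/3 + v^2}; counting standard monomials gives mu = 7. Corank 2; j^3 = (u + v)^3 is a perfect cube, so E-series; the 4-jet and mu = 7 give E_7.

Type E_7, Milnor number mu = 7.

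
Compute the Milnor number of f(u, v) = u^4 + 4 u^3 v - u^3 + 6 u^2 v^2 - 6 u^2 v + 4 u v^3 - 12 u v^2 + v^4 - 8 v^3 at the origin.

6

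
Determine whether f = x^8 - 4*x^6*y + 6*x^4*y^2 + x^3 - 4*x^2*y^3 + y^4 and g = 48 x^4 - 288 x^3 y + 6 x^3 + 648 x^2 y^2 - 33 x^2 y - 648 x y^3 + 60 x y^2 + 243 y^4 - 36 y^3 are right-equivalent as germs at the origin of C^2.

The Hessian of f at 0 has rank 0. Corank 2; j^3 = x^3 is a perfect cube, so E-series; the 4-jet and mu = 6 give E_6. The Hessian of g at 0 has rank 0. Corank 2; j^3 = 3*(x - 2*y)^2*(2*x - 3*y) has shape L^2 M (L != M), so D-series; mu = 5 gives D_5. f is E_6 but g is D_5, hence not right-equivalent.

No.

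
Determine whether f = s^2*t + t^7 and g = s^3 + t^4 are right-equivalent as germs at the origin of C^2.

The Hessian of f at 0 has rank 0. Corank 2; j^3 = s^2*t has shape L^2 M (L != M), so D-series; mu = 8 gives D_8. The Hessian of g at 0 has rank 0. Corank 2; j^3 = s^3 is a perfect cube, so E-series; the 4-jet and mu = 6 give E_6. f is D_8 but g is E_6, hence not right-equivalent.

No.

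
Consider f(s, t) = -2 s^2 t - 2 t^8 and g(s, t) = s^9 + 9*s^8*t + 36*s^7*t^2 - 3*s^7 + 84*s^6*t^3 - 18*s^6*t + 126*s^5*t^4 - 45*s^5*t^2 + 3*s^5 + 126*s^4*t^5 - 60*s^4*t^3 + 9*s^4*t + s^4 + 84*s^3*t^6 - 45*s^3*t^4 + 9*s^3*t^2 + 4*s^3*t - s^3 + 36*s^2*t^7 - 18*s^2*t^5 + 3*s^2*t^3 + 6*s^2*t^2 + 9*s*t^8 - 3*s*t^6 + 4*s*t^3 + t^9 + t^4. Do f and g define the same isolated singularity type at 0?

No.

The Hessian of f at 0 has rank 0. Corank 2; j^3 = -2*s^2*t has shape L^2 M (L != M), so D-series; mu = 9 gives D_9. The Hessian of g at 0 has rank 0. Corank 2; j^3 = -s^3 is a perfect cube, so E-series; the 4-jet and mu = 6 give E_6. f is D_9 but g is E_6, hence not right-equivalent.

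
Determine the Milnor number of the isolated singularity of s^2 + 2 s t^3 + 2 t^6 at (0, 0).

5

The Hessian of f at 0 has rank 1. Corank 1: A-series; mu = 5 gives A_5.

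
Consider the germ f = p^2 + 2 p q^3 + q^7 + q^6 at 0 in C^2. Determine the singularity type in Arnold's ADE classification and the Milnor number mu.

Type A6, Milnor number mu = 6.

The Hessian of f at 0 has rank 1. Corank 1: A-series; mu = 6 gives A_6.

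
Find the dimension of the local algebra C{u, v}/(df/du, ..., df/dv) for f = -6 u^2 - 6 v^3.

2

The Hessian of f at 0 has rank 1. Corank 1: A-series; mu = 2 gives A_2.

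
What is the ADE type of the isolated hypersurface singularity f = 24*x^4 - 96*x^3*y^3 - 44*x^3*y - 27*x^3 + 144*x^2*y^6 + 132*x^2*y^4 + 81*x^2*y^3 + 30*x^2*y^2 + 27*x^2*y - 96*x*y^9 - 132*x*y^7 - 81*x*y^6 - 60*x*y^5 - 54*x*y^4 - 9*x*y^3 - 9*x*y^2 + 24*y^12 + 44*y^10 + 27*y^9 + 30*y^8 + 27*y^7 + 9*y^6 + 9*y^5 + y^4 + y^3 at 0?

E7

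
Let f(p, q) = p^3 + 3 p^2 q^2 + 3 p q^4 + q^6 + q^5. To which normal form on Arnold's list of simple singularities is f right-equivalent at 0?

The Hessian of f at 0 is [[0, 0], [0, 0]] with rank 0, so corank 2. A Groebner basis of the Jacobian ideal J(f) in C{p,q} is {q^4, p^3, p^2/2 + p*q^2}; counting standard monomials gives mu = 8. Corank 2; j^3 = p^3 is a perfect cube, so E-series; the 5-jet and mu = 8 give E_8.

E8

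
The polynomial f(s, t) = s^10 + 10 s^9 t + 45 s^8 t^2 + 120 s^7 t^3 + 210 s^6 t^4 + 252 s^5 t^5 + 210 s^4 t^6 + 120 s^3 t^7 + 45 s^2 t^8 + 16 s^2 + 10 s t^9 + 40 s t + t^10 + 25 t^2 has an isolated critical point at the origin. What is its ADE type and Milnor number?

The Hessian of f at 0 has rank 1. Corank 1: A-series; mu = 9 gives A_9.

Type A_{9}, Milnor number mu = 9.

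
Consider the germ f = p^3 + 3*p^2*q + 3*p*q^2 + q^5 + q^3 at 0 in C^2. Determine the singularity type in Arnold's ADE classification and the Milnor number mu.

Type E8, Milnor number mu = 8.

The Hessian of f at 0 has rank 0. Corank 2; j^3 = (p + q)^3 is a perfect cube, so E-series; the 5-jet and mu = 8 give E_8.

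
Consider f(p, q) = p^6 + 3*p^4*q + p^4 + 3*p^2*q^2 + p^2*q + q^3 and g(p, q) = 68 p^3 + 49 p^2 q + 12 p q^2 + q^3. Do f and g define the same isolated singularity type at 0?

Yes.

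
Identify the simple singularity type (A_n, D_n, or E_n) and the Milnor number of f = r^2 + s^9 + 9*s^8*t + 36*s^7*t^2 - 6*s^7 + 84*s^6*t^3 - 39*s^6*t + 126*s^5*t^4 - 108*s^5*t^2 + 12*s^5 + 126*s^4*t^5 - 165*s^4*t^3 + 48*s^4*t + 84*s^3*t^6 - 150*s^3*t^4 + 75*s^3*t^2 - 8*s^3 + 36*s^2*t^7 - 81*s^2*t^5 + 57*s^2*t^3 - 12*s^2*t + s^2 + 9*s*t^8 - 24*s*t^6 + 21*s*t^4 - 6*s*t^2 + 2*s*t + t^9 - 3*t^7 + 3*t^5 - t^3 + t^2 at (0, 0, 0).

Type A2, Milnor number mu = 2.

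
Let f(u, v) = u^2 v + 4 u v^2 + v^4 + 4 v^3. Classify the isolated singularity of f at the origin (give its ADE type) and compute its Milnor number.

Type D_5, Milnor number mu = 5.

The Hessian of f at 0 has rank 0. Corank 2; j^3 = v*(u + 2*v)^2 has shape L^2 M (L != M), so D-series; mu = 5 gives D_5.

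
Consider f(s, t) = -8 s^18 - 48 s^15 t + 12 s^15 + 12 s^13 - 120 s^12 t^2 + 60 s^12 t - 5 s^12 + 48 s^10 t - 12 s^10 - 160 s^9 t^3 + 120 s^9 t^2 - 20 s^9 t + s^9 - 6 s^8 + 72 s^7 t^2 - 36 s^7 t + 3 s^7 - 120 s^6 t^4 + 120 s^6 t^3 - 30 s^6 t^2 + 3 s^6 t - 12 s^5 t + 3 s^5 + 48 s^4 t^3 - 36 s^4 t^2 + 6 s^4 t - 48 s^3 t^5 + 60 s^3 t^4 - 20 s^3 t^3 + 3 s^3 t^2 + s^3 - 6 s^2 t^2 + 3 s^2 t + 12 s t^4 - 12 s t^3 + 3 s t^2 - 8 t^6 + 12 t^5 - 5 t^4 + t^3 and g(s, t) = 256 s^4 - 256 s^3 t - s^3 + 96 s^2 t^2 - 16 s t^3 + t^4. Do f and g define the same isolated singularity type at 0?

Yes.

The Hessian of f at 0 has rank 0. Corank 2; j^3 = (s + t)^3 is a perfect cube, so E-series; the 4-jet and mu = 6 give E_6. The Hessian of g at 0 has rank 0. Corank 2; j^3 = -s^3 is a perfect cube, so E-series; the 4-jet and mu = 6 give E_6. Both have type E_6, hence right-equivalent.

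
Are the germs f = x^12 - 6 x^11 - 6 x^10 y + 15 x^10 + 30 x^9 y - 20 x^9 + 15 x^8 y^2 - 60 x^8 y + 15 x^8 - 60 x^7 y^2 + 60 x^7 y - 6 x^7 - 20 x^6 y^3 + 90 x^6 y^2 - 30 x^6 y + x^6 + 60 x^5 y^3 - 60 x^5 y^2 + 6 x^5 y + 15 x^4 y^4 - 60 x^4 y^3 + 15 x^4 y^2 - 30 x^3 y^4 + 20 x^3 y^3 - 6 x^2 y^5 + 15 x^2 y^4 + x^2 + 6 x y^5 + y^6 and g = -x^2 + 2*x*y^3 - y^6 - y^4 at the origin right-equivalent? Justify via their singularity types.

No.

The Hessian of f at 0 is [[2, 0], [0, 0]] with rank 1, so corank 1. A Groebner basis of the Jacobian ideal J(f) in C{x,y} is {y^5, x}; counting standard monomials gives mu = 5. Corank 1: A-series; mu = 5 gives A_5. The Hessian of g at 0 is [[-2, 0], [0, 0]] with rank 1, so corank 1. A Groebner basis of the Jacobian ideal J(g) in C{x,y} is {y^3, x}; counting standard monomials gives mu = 3. Corank 1: A-series; mu = 3 gives A_3. f is A_5 but g is A_3, hence not right-equivalent.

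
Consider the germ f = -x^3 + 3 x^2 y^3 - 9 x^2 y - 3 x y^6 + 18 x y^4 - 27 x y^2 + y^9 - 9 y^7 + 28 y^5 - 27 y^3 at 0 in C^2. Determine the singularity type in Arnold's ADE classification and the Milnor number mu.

The Hessian of f at 0 is [[0, 0], [0, 0]] with rank 0, so corank 2. A Groebner basis of the Jacobian ideal J(f) in C{x,y} is {-x^2/2 + x*y^3 - 3*x*y - 9*y^2/2, y^4, x^3 - 27*x*y^2 - 54*y^3, x^2*y + 6*x*y^2 + 9*y^3}; counting standard monomials gives mu = 8. Corank 2; j^3 = -(x + 3*y)^3 is a perfect cube, so E-series; the 5-jet and mu = 8 give E_8.

Type E8, Milnor number mu = 8.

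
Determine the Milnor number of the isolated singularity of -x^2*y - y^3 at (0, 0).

4

The Hessian of f at 0 has rank 0. Corank 2; j^3 = -y*(x^2 + y^2) splits into three distinct lines over C (the quadratic factor has nonzero discriminant), so D_4.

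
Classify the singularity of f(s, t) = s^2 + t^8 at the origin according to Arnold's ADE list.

A_7

The Hessian of f at 0 is [[2, 0], [0, 0]] with rank 1, so corank 1. A Groebner basis of the Jacobian ideal J(f) in C{s,t} is {t^7, s}; counting standard monomials gives mu = 7. Corank 1: A-series; mu = 7 gives A_7.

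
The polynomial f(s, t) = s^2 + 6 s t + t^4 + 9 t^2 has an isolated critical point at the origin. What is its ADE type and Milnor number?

The Hessian of f at 0 has rank 1. Corank 1: A-series; mu = 3 gives A_3.

Type A_3, Milnor number mu = 3.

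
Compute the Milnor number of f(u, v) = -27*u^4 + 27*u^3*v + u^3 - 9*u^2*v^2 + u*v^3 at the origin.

7

The Hessian of f at 0 has rank 0. Corank 2; j^3 = u^3 is a perfect cube, so E-series; the 4-jet and mu = 7 give E_7.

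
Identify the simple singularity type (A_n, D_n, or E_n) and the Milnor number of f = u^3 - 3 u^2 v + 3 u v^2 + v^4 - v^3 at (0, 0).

Type E6, Milnor number mu = 6.

The Hessian of f at 0 has rank 0. Corank 2; j^3 = (u - v)^3 is a perfect cube, so E-series; the 4-jet and mu = 6 give E_6.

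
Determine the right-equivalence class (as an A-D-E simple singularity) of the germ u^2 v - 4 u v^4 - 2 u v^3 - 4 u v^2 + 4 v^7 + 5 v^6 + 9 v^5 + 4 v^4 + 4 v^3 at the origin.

D_{7}

The Hessian of f at 0 has rank 0. Corank 2; j^3 = v*(u - 2*v)^2 has shape L^2 M (L != M), so D-series; mu = 7 gives D_7.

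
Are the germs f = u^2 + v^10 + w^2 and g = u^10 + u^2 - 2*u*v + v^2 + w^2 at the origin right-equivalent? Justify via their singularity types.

Yes.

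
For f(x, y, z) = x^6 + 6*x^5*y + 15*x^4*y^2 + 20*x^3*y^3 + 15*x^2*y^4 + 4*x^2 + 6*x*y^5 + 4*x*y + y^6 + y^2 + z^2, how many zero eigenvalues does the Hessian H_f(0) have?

1

Hessian at 0 has rank 2.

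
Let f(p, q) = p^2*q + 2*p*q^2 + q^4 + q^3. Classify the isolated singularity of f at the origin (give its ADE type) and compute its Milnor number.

The Hessian of f at 0 has rank 0. Corank 2; j^3 = q*(p + q)^2 has shape L^2 M (L != M), so D-series; mu = 5 gives D_5.

Type D_5, Milnor number mu = 5.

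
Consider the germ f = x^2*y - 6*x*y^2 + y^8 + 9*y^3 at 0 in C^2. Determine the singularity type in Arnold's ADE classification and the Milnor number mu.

Type D9, Milnor number mu = 9.

The Hessian of f at 0 is [[0, 0], [0, 0]] with rank 0, so corank 2. A Groebner basis of the Jacobian ideal J(f) in C{x,y} is {x^2/8 + y^7 - 9*y^2/8, x^3 - 27*y^3, x*y - 3*y^2}; counting standard monomials gives mu = 9. Corank 2; j^3 = y*(x - 3*y)^2 has shape L^2 M (L != M), so D-series; mu = 9 gives D_9.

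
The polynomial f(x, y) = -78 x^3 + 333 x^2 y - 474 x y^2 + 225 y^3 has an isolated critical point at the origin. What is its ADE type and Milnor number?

Type D4, Milnor number mu = 4.

The Hessian of f at 0 has rank 0. Corank 2; j^3 = -3*(2*x - 3*y)*(13*x^2 - 36*x*y + 25*y^2) splits into three distinct lines over C (the quadratic factor has nonzero discriminant), so D_4.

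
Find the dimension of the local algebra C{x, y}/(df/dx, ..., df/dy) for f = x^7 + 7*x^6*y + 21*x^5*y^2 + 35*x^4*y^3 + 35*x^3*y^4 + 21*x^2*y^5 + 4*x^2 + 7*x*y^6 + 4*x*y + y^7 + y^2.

The Hessian of f at 0 is [[8, 4], [4, 2]] with rank 1, so corank 1. A Groebner basis of the Jacobian ideal J(f) in C{x,y} is {y^6, x + y/2}; counting standard monomials gives mu = 6. Corank 1: A-series; mu = 6 gives A_6.

6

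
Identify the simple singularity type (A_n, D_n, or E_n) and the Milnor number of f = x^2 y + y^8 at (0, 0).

Type D_9, Milnor number mu = 9.

The Hessian of f at 0 has rank 0. Corank 2; j^3 = x^2*y has shape L^2 M (L != M), so D-series; mu = 9 gives D_9.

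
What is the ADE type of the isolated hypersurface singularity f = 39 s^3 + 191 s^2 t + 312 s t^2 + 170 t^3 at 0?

The Hessian of f at 0 is [[0, 0], [0, 0]] with rank 0, so corank 2. A Groebner basis of the Jacobian ideal J(f) in C{s,t} is {t^3, s^2 - 66*t^2/23, s*t + 39*t^2/23}; counting standard monomials gives mu = 4. Corank 2; j^3 = (3*s + 5*t)*(13*s^2 + 42*s*t + 34*t^2) splits into three distinct lines over C (the quadratic factor has nonzero discriminant), so D_4.

D4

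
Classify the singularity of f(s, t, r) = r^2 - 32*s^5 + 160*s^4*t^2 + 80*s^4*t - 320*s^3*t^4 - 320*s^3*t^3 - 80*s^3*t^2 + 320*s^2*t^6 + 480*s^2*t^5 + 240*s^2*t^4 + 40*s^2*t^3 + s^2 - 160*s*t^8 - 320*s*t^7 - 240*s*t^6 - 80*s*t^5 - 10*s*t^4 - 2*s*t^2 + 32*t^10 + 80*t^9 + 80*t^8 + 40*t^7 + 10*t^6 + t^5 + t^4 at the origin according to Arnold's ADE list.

A4

The Hessian of f at 0 has rank 2. Corank 1: A-series; mu = 4 gives A_4.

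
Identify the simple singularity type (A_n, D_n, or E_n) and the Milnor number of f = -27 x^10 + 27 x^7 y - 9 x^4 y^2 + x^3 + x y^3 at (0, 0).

Type E7, Milnor number mu = 7.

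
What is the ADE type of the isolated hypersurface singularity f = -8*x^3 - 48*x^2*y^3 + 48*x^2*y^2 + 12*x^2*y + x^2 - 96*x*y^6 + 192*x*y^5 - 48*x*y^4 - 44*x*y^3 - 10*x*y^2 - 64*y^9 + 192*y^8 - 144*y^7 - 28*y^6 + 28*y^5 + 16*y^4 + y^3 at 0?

The Hessian of f at 0 is [[2, 0], [0, 0]] with rank 1, so corank 1. A Groebner basis of the Jacobian ideal J(f) in C{x,y} is {y^2, x}; counting standard monomials gives mu = 2. Corank 1: A-series; mu = 2 gives A_2.

A2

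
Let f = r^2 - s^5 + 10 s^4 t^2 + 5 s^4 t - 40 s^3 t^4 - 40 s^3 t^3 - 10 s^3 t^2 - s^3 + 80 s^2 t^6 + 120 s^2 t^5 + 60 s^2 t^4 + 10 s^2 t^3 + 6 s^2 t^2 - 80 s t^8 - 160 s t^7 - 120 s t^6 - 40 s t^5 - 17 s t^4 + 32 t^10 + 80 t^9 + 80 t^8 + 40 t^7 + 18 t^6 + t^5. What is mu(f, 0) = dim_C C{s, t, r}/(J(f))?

The Hessian of f at 0 is [[0, 0, 0], [0, 0, 0], [0, 0, 2]] with rank 1, so corank 2. A Groebner basis of the Jacobian ideal J(f) in C{s,t,r} is {s^2/16 + s*t^3 - s*t^2/4, s^2/4 - s*t^2 + t^4, s^3, s^2*t + s^2/4 - s*t^2, r}; counting standard monomials gives mu = 8. Corank 2; j^3 = -s^3 is a perfect cube, so E-series; the 5-jet and mu = 8 give E_8.

8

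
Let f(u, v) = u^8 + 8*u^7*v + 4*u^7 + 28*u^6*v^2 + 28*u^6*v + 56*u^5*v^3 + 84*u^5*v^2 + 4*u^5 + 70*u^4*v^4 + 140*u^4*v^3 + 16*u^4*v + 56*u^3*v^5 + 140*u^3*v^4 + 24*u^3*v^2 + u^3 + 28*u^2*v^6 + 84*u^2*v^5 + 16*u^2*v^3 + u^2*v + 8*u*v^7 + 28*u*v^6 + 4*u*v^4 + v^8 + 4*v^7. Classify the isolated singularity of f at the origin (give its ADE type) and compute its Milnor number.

The Hessian of f at 0 is [[0, 0], [0, 0]] with rank 0, so corank 2. A Groebner basis of the Jacobian ideal J(f) in C{u,v} is {u^2*v^2, u^2*v + u^2/2 + u*v^3, -4*u^2*v - 3*u^2/2 + u*v/2 + v^4, u^3}; counting standard monomials gives mu = 9. Corank 2; j^3 = u^2*(u + v) has shape L^2 M (L != M), so D-series; mu = 9 gives D_9.

Type D9, Milnor number mu = 9.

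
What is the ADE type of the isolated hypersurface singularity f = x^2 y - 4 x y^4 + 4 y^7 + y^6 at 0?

The Hessian of f at 0 has rank 0. Corank 2; j^3 = x^2*y has shape L^2 M (L != M), so D-series; mu = 7 gives D_7.

D_{7}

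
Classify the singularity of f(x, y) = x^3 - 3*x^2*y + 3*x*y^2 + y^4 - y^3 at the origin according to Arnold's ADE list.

The Hessian of f at 0 has rank 0. Corank 2; j^3 = (x - y)^3 is a perfect cube, so E-series; the 4-jet and mu = 6 give E_6.

E6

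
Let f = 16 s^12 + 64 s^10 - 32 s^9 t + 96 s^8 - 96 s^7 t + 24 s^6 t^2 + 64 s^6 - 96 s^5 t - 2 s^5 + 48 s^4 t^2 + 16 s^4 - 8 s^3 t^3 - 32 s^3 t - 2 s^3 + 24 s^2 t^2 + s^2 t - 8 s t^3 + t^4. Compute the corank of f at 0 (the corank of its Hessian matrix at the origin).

2

The Hessian at 0 is [[0, 0], [0, 0]] of rank 0; hence corank 2.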